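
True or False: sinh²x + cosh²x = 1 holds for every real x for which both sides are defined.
False.

Claim: sinh²x + cosh²x = 1.
Test a specific point where both sides are defined: x = 4.
LHS = sinh²x + cosh²x ≈ 1490.4792
RHS = 1 ≈ 1.0000
Since 1490.4792 ≠ 1.0000, the equation fails at this point, so it cannot hold for every real x for which both sides are defined.
The correct hyperbolic identity is cosh²x - sinh²x = 1 (a difference); the sum sinh²x + cosh²x equals cosh(2x).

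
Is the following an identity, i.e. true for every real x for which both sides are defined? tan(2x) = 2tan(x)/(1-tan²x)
Claim: tan(2x) = 2tan(x)/(1-tan²x).
Reasoning: tan(2x) = sin(2x)/cos(2x) = 2sin(x)cos(x) / (cos²x - sin²x). Divide numerator and denominator by cos²x: 2tan(x) / (1 - tan²x).
So the two sides agree for every real x for which both sides are defined.

Conclusion: Yes, this is an identity.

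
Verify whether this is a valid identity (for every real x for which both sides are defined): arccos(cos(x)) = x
No, this is NOT an identity.

Claim: arccos(cos(x)) = x.
Test a specific point where both sides are defined: x = -π/3.
LHS = arccos(cos(x)) ≈ 1.0472
RHS = x ≈ -1.0472
Since 1.0472 ≠ -1.0472, the equation fails at this point, so it cannot hold for every real x for which both sides are defined.
arccos only returns values in [0, π], so arccos(cos(x)) = x holds only for x in that interval, not for all real x.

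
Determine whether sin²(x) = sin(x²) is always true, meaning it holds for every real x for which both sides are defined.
No, this is NOT an identity.

Claim: sin²(x) = sin(x²).
Test a specific point where both sides are defined: x = -π/4.
LHS = sin²(x) ≈ 0.5000
RHS = sin(x²) ≈ 0.5785
Since 0.5000 ≠ 0.5785, the equation fails at this point, so it cannot hold for every real x for which both sides are defined.
sin²(x) means (sin x)², squaring the output; sin(x²) squares the input. These are different functions.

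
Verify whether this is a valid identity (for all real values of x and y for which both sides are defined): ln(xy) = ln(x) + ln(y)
Claim: ln(xy) = ln(x) + ln(y).
Reasoning: Both sides are simultaneously defined only when x, y > 0. Write x = e^p, y = e^q (p = ln x, q = ln y). Then xy = e^p · e^q = e^(p+q), so ln(xy) = p + q = ln(x) + ln(y).
So the two sides agree for all real values of x and y for which both sides are defined.

Conclusion: Yes, this is an identity.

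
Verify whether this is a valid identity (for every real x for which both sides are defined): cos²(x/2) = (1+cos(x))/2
Yes, this is an identity.

Claim: cos²(x/2) = (1+cos(x))/2.
Reasoning: Use cos(2θ) = 2cos²θ - 1 with θ = x/2: cos(x) = 2cos²(x/2) - 1. Solving for cos²(x/2) gives (1 + cos(x))/2.
So the two sides agree for every real x for which both sides are defined.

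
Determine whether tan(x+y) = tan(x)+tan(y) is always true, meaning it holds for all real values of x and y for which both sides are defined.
Claim: tan(x+y) = tan(x)+tan(y).
Test a specific point where both sides are defined: x = π/6, y = π/6.
LHS = tan(x+y) ≈ 1.7321
RHS = tan(x)+tan(y) ≈ 1.1547
Since 1.7321 ≠ 1.1547, the equation fails at this point, so it cannot hold for all real values of x and y for which both sides are defined.
The correct formula is tan(x+y) = (tan(x) + tan(y))/(1 - tan(x)tan(y)).

Conclusion: No, this is NOT an identity.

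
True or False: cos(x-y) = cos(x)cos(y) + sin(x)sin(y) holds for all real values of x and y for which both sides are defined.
True.

Claim: cos(x-y) = cos(x)cos(y) + sin(x)sin(y).
Reasoning: Replace y by -y in cos(x+y) = cos(x)cos(y) - sin(x)sin(y) and use cos(-y) = cos(y), sin(-y) = -sin(y): cos(x-y) = cos(x)cos(y) + sin(x)sin(y).
So the two sides agree for all real values of x and y for which both sides are defined.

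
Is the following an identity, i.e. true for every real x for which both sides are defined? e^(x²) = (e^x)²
No, this is NOT an identity.

Claim: e^(x²) = (e^x)².
Test a specific point where both sides are defined: x = 3.
LHS = e^(x²) ≈ 8103.0839
RHS = (e^x)² ≈ 403.4288
Since 8103.0839 ≠ 403.4288, the equation fails at this point, so it cannot hold for every real x for which both sides are defined.
(e^x)² = e^(2x), and 2x ≠ x² in general.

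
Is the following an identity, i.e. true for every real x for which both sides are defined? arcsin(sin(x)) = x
No, this is NOT an identity.

Claim: arcsin(sin(x)) = x.
Test a specific point where both sides are defined: x = 2π/3.
LHS = arcsin(sin(x)) ≈ 1.0472
RHS = x ≈ 2.0944
Since 1.0472 ≠ 2.0944, the equation fails at this point, so it cannot hold for every real x for which both sides are defined.
arcsin only returns values in [-π/2, π/2], so arcsin(sin(x)) = x holds only for x in that interval, not for all real x.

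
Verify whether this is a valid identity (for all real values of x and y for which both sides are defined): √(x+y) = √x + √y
Claim: √(x+y) = √x + √y.
Test a specific point where both sides are defined: x = 4, y = 4.
LHS = √(x+y) ≈ 2.8284
RHS = √x + √y ≈ 4.0000
Since 2.8284 ≠ 4.0000, the equation fails at this point, so it cannot hold for all real values of x and y for which both sides are defined.
Squaring the right side gives x + 2√(xy) + y, not x + y.

Conclusion: No, this is NOT an identity.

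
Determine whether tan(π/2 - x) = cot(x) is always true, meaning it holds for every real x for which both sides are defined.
Yes, this is an identity.

Claim: tan(π/2 - x) = cot(x).
Reasoning: tan(π/2 - x) = sin(π/2 - x)/cos(π/2 - x) = cos(x)/sin(x) = cot(x), using the cofunction identities sin(π/2 - x) = cos(x) and cos(π/2 - x) = sin(x).
So the two sides agree for every real x for which both sides are defined.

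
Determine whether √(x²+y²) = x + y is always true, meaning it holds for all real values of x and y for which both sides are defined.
Claim: √(x²+y²) = x + y.
Test a specific point where both sides are defined: x = 5, y = 3.
LHS = √(x²+y²) ≈ 5.8310
RHS = x + y ≈ 8.0000
Since 5.8310 ≠ 8.0000, the equation fails at this point, so it cannot hold for all real values of x and y for which both sides are defined.
(x+y)² = x² + 2xy + y², not x² + y², so the square root does not split this way.

Conclusion: No, this is NOT an identity.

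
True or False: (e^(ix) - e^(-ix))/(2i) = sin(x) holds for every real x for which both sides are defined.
Claim: (e^(ix) - e^(-ix))/(2i) = sin(x).
Reasoning: By Euler's formula e^(ix) = cos(x) + i·sin(x) and e^(-ix) = cos(x) - i·sin(x). Subtracting cancels the cosine terms: e^(ix) - e^(-ix) = 2i·sin(x); divide by 2i.
So the two sides agree for every real x for which both sides are defined.

Conclusion: True.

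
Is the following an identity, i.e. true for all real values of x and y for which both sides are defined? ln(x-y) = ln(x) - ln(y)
Claim: ln(x-y) = ln(x) - ln(y).
Test a specific point where both sides are defined: x = 5, y = 2.
LHS = ln(x-y) ≈ 1.0986
RHS = ln(x) - ln(y) ≈ 0.9163
Since 1.0986 ≠ 0.9163, the equation fails at this point, so it cannot hold for all real values of x and y for which both sides are defined.
ln(x) - ln(y) = ln(x/y), not ln(x-y).

Conclusion: No, this is NOT an identity.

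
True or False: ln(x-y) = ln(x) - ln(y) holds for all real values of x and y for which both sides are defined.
False.

Claim: ln(x-y) = ln(x) - ln(y).
Test a specific point where both sides are defined: x = 5, y = 1.
LHS = ln(x-y) ≈ 1.3863
RHS = ln(x) - ln(y) ≈ 1.6094
Since 1.3863 ≠ 1.6094, the equation fails at this point, so it cannot hold for all real values of x and y for which both sides are defined.
ln(x) - ln(y) = ln(x/y), not ln(x-y).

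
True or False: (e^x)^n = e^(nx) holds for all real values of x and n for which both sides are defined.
Claim: (e^x)^n = e^(nx).
Reasoning: e^x is a positive real number, and for a positive base B and real exponent n, B^n = e^(n·ln B). With B = e^x, ln B = x, so (e^x)^n = e^(n·x).
So the two sides agree for all real values of x and n for which both sides are defined.

Conclusion: True.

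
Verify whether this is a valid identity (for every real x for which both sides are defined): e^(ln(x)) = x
Yes, this is an identity.

Claim: e^(ln(x)) = x.
Reasoning: For x > 0, ln(x) is by definition the exponent p such that e^p = x. Raising e to that exponent therefore returns x: e^(ln x) = x.
So the two sides agree for every real x for which both sides are defined.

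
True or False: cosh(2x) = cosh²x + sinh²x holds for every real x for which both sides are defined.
True.

Claim: cosh(2x) = cosh²x + sinh²x.
Reasoning: cosh²x = (e^(2x) + 2 + e^(-2x))/4 and sinh²x = (e^(2x) - 2 + e^(-2x))/4. Adding gives (2e^(2x) + 2e^(-2x))/4 = (e^(2x) + e^(-2x))/2 = cosh(2x).
So the two sides agree for every real x for which both sides are defined.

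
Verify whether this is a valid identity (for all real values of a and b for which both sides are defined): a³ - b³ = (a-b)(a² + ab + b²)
Yes, this is an identity.

Claim: a³ - b³ = (a-b)(a² + ab + b²).
Reasoning: Expand the right side: (a-b)(a² + ab + b²) = a³ + a²b + ab² - a²b - ab² - b³ = a³ - b³ (the middle terms cancel in pairs).
So the two sides agree for all real values of a and b for which both sides are defined.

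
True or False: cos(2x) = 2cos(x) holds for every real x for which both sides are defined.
False.

Claim: cos(2x) = 2cos(x).
Test a specific point where both sides are defined: x = π.
LHS = cos(2x) ≈ 1.0000
RHS = 2cos(x) ≈ -2.0000
Since 1.0000 ≠ -2.0000, the equation fails at this point, so it cannot hold for every real x for which both sides are defined.
The correct double-angle formula is cos(2x) = cos²x - sin²x.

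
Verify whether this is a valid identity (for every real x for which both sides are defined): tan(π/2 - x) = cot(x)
Yes, this is an identity.

Claim: tan(π/2 - x) = cot(x).
Reasoning: tan(π/2 - x) = sin(π/2 - x)/cos(π/2 - x) = cos(x)/sin(x) = cot(x), using the cofunction identities sin(π/2 - x) = cos(x) and cos(π/2 - x) = sin(x).
So the two sides agree for every real x for which both sides are defined.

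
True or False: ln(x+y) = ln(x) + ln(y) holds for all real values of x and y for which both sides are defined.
False.

Claim: ln(x+y) = ln(x) + ln(y).
Test a specific point where both sides are defined: x = 3, y = 5.
LHS = ln(x+y) ≈ 2.0794
RHS = ln(x) + ln(y) ≈ 2.7081
Since 2.0794 ≠ 2.7081, the equation fails at this point, so it cannot hold for all real values of x and y for which both sides are defined.
ln(x) + ln(y) = ln(xy), not ln(x+y).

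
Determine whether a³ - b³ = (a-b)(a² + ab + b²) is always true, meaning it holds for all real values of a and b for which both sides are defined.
Claim: a³ - b³ = (a-b)(a² + ab + b²).
Reasoning: Expand the right side: (a-b)(a² + ab + b²) = a³ + a²b + ab² - a²b - ab² - b³ = a³ - b³ (the middle terms cancel in pairs).
So the two sides agree for all real values of a and b for which both sides are defined.

Conclusion: Yes, this is an identity.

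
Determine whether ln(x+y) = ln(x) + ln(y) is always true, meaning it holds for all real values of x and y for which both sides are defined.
No, this is NOT an identity.

Claim: ln(x+y) = ln(x) + ln(y).
Test a specific point where both sides are defined: x = 2, y = 4.
LHS = ln(x+y) ≈ 1.7918
RHS = ln(x) + ln(y) ≈ 2.0794
Since 1.7918 ≠ 2.0794, the equation fails at this point, so it cannot hold for all real values of x and y for which both sides are defined.
ln(x) + ln(y) = ln(xy), not ln(x+y).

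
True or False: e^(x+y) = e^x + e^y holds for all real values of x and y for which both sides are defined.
Claim: e^(x+y) = e^x + e^y.
Test a specific point where both sides are defined: x = 1/2, y = 3/2.
LHS = e^(x+y) ≈ 7.3891
RHS = e^x + e^y ≈ 6.1304
Since 7.3891 ≠ 6.1304, the equation fails at this point, so it cannot hold for all real values of x and y for which both sides are defined.
The correct rule is e^(x+y) = e^x · e^y (a product, not a sum).

Conclusion: False.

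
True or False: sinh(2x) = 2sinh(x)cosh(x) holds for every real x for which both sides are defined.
Claim: sinh(2x) = 2sinh(x)cosh(x).
Reasoning: 2sinh(x)cosh(x) = 2 · (e^x - e^-x)/2 · (e^x + e^-x)/2 = (e^(2x) - e^(-2x))/2 = sinh(2x).
So the two sides agree for every real x for which both sides are defined.

Conclusion: True.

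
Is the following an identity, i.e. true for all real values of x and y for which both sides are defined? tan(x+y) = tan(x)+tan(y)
No, this is NOT an identity.

Claim: tan(x+y) = tan(x)+tan(y).
Test a specific point where both sides are defined: x = -π/6, y = 3π/4.
LHS = tan(x+y) ≈ -3.7321
RHS = tan(x)+tan(y) ≈ -1.5774
Since -3.7321 ≠ -1.5774, the equation fails at this point, so it cannot hold for all real values of x and y for which both sides are defined.
The correct formula is tan(x+y) = (tan(x) + tan(y))/(1 - tan(x)tan(y)).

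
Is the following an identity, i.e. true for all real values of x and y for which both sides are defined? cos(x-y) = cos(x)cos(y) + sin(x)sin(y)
Claim: cos(x-y) = cos(x)cos(y) + sin(x)sin(y).
Reasoning: Replace y by -y in cos(x+y) = cos(x)cos(y) - sin(x)sin(y) and use cos(-y) = cos(y), sin(-y) = -sin(y): cos(x-y) = cos(x)cos(y) + sin(x)sin(y).
So the two sides agree for all real values of x and y for which both sides are defined.

Conclusion: Yes, this is an identity.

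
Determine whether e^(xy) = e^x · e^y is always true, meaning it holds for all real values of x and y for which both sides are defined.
No, this is NOT an identity.

Claim: e^(xy) = e^x · e^y.
Test a specific point where both sides are defined: x = -2, y = 1/2.
LHS = e^(xy) ≈ 0.3679
RHS = e^x · e^y ≈ 0.2231
Since 0.3679 ≠ 0.2231, the equation fails at this point, so it cannot hold for all real values of x and y for which both sides are defined.
e^x · e^y = e^(x+y), not e^(xy).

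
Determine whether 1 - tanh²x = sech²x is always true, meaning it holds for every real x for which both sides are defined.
Yes, this is an identity.

Claim: 1 - tanh²x = sech²x.
Reasoning: Divide cosh²x - sinh²x = 1 through by cosh²x (never zero): 1 - tanh²x = 1/cosh²x = sech²x.
So the two sides agree for every real x for which both sides are defined.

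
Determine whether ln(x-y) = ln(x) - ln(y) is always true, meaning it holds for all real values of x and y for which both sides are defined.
No, this is NOT an identity.

Claim: ln(x-y) = ln(x) - ln(y).
Test a specific point where both sides are defined: x = 4, y = 3.
LHS = ln(x-y) ≈ 0.0000
RHS = ln(x) - ln(y) ≈ 0.2877
Since 0.0000 ≠ 0.2877, the equation fails at this point, so it cannot hold for all real values of x and y for which both sides are defined.
ln(x) - ln(y) = ln(x/y), not ln(x-y).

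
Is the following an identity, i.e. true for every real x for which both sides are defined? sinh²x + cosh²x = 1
No, this is NOT an identity.

Claim: sinh²x + cosh²x = 1.
Test a specific point where both sides are defined: x = -3.
LHS = sinh²x + cosh²x ≈ 201.7156
RHS = 1 ≈ 1.0000
Since 201.7156 ≠ 1.0000, the equation fails at this point, so it cannot hold for every real x for which both sides are defined.
The correct hyperbolic identity is cosh²x - sinh²x = 1 (a difference); the sum sinh²x + cosh²x equals cosh(2x).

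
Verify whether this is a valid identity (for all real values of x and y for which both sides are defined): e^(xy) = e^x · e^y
No, this is NOT an identity.

Claim: e^(xy) = e^x · e^y.
Test a specific point where both sides are defined: x = 4, y = 1.
LHS = e^(xy) ≈ 54.5982
RHS = e^x · e^y ≈ 148.4132
Since 54.5982 ≠ 148.4132, the equation fails at this point, so it cannot hold for all real values of x and y for which both sides are defined.
e^x · e^y = e^(x+y), not e^(xy).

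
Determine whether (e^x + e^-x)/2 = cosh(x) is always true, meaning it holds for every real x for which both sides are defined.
Claim: (e^x + e^-x)/2 = cosh(x).
Reasoning: This is exactly the definition of the hyperbolic cosine: cosh(x) := (e^x + e^-x)/2.
So the two sides agree for every real x for which both sides are defined.

Conclusion: Yes, this is an identity.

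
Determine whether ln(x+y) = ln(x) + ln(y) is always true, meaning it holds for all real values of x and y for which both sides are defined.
Claim: ln(x+y) = ln(x) + ln(y).
Test a specific point where both sides are defined: x = 1, y = 5.
LHS = ln(x+y) ≈ 1.7918
RHS = ln(x) + ln(y) ≈ 1.6094
Since 1.7918 ≠ 1.6094, the equation fails at this point, so it cannot hold for all real values of x and y for which both sides are defined.
ln(x) + ln(y) = ln(xy), not ln(x+y).

Conclusion: No, this is NOT an identity.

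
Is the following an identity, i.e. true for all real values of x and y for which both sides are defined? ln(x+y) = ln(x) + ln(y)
Claim: ln(x+y) = ln(x) + ln(y).
Test a specific point where both sides are defined: x = 4, y = 5.
LHS = ln(x+y) ≈ 2.1972
RHS = ln(x) + ln(y) ≈ 2.9957
Since 2.1972 ≠ 2.9957, the equation fails at this point, so it cannot hold for all real values of x and y for which both sides are defined.
ln(x) + ln(y) = ln(xy), not ln(x+y).

Conclusion: No, this is NOT an identity.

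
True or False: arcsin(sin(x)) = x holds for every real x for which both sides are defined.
Claim: arcsin(sin(x)) = x.
Test a specific point where both sides are defined: x = 2π/3.
LHS = arcsin(sin(x)) ≈ 1.0472
RHS = x ≈ 2.0944
Since 1.0472 ≠ 2.0944, the equation fails at this point, so it cannot hold for every real x for which both sides are defined.
arcsin only returns values in [-π/2, π/2], so arcsin(sin(x)) = x holds only for x in that interval, not for all real x.

Conclusion: False.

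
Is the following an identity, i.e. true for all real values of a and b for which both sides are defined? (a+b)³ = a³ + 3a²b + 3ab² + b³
Claim: (a+b)³ = a³ + 3a²b + 3ab² + b³.
Reasoning: (a+b)³ = (a+b)(a+b)² = (a+b)(a² + 2ab + b²) = a³ + 2a²b + ab² + a²b + 2ab² + b³ = a³ + 3a²b + 3ab² + b³.
So the two sides agree for all real values of a and b for which both sides are defined.

Conclusion: Yes, this is an identity.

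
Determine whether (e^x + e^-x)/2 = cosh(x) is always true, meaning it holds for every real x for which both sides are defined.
Yes, this is an identity.

Claim: (e^x + e^-x)/2 = cosh(x).
Reasoning: This is exactly the definition of the hyperbolic cosine: cosh(x) := (e^x + e^-x)/2.
So the two sides agree for every real x for which both sides are defined.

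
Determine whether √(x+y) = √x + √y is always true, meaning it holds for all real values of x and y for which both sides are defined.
No, this is NOT an identity.

Claim: √(x+y) = √x + √y.
Test a specific point where both sides are defined: x = 3/2, y = 3/2.
LHS = √(x+y) ≈ 1.7321
RHS = √x + √y ≈ 2.4495
Since 1.7321 ≠ 2.4495, the equation fails at this point, so it cannot hold for all real values of x and y for which both sides are defined.
Squaring the right side gives x + 2√(xy) + y, not x + y.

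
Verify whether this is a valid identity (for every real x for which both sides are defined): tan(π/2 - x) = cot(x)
Yes, this is an identity.

Claim: tan(π/2 - x) = cot(x).
Reasoning: tan(π/2 - x) = sin(π/2 - x)/cos(π/2 - x) = cos(x)/sin(x) = cot(x), using the cofunction identities sin(π/2 - x) = cos(x) and cos(π/2 - x) = sin(x).
So the two sides agree for every real x for which both sides are defined.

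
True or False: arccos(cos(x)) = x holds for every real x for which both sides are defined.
False.

Claim: arccos(cos(x)) = x.
Test a specific point where both sides are defined: x = -π/3.
LHS = arccos(cos(x)) ≈ 1.0472
RHS = x ≈ -1.0472
Since 1.0472 ≠ -1.0472, the equation fails at this point, so it cannot hold for every real x for which both sides are defined.
arccos only returns values in [0, π], so arccos(cos(x)) = x holds only for x in that interval, not for all real x.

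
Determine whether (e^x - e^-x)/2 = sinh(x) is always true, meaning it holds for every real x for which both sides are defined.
Yes, this is an identity.

Claim: (e^x - e^-x)/2 = sinh(x).
Reasoning: This is exactly the definition of the hyperbolic sine: sinh(x) := (e^x - e^-x)/2.
So the two sides agree for every real x for which both sides are defined.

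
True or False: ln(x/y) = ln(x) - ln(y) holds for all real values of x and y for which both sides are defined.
Claim: ln(x/y) = ln(x) - ln(y).
Reasoning: Both sides are simultaneously defined only when x, y > 0. Write x = e^p, y = e^q. Then x/y = e^(p-q), so ln(x/y) = p - q = ln(x) - ln(y).
So the two sides agree for all real values of x and y for which both sides are defined.

Conclusion: True.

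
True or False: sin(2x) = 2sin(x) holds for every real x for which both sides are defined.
Claim: sin(2x) = 2sin(x).
Test a specific point where both sides are defined: x = -π/4.
LHS = sin(2x) ≈ -1.0000
RHS = 2sin(x) ≈ -1.4142
Since -1.0000 ≠ -1.4142, the equation fails at this point, so it cannot hold for every real x for which both sides are defined.
The correct double-angle formula is sin(2x) = 2sin(x)cos(x).

Conclusion: False.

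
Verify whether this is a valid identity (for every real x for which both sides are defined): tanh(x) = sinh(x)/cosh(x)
Yes, this is an identity.

Claim: tanh(x) = sinh(x)/cosh(x).
Reasoning: tanh(x) is defined as sinh(x)/cosh(x) = (e^x - e^-x)/(e^x + e^-x); cosh(x) ≥ 1 is never zero, so this holds for every real x.
So the two sides agree for every real x for which both sides are defined.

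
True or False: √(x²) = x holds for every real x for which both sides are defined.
Claim: √(x²) = x.
Test a specific point where both sides are defined: x = -2.
LHS = √(x²) ≈ 2.0000
RHS = x ≈ -2.0000
Since 2.0000 ≠ -2.0000, the equation fails at this point, so it cannot hold for every real x for which both sides are defined.
√(x²) = |x|, which differs from x whenever x < 0 (both sides are defined for every real x).

Conclusion: False.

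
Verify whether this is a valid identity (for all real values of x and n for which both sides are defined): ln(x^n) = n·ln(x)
Claim: ln(x^n) = n·ln(x).
Reasoning: The right side requires x > 0. For x > 0, x^n = (e^(ln x))^n = e^(n·ln x), so taking ln of both sides gives ln(x^n) = n·ln(x).
So the two sides agree for all real values of x and n for which both sides are defined.

Conclusion: Yes, this is an identity.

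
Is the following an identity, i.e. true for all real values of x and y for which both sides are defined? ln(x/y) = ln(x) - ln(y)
Yes, this is an identity.

Claim: ln(x/y) = ln(x) - ln(y).
Reasoning: Both sides are simultaneously defined only when x, y > 0. Write x = e^p, y = e^q. Then x/y = e^(p-q), so ln(x/y) = p - q = ln(x) - ln(y).
So the two sides agree for all real values of x and y for which both sides are defined.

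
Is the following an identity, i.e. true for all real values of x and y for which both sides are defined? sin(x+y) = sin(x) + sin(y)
Claim: sin(x+y) = sin(x) + sin(y).
Test a specific point where both sides are defined: x = π/3, y = -π/6.
LHS = sin(x+y) ≈ 0.5000
RHS = sin(x) + sin(y) ≈ 0.3660
Since 0.5000 ≠ 0.3660, the equation fails at this point, so it cannot hold for all real values of x and y for which both sides are defined.
The correct expansion is sin(x+y) = sin(x)cos(y) + cos(x)sin(y); sine is not additive.

Conclusion: No, this is NOT an identity.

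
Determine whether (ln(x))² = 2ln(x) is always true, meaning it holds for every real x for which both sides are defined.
Claim: (ln(x))² = 2ln(x).
Test a specific point where both sides are defined: x = 2.
LHS = (ln(x))² ≈ 0.4805
RHS = 2ln(x) ≈ 1.3863
Since 0.4805 ≠ 1.3863, the equation fails at this point, so it cannot hold for every real x for which both sides are defined.
2ln(x) equals ln(x²), which is not the same as (ln x)².

Conclusion: No, this is NOT an identity.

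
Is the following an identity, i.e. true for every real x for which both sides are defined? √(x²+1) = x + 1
No, this is NOT an identity.

Claim: √(x²+1) = x + 1.
Test a specific point where both sides are defined: x = 3/2.
LHS = √(x²+1) ≈ 1.8028
RHS = x + 1 ≈ 2.5000
Since 1.8028 ≠ 2.5000, the equation fails at this point, so it cannot hold for every real x for which both sides are defined.
(x+1)² = x² + 2x + 1 ≠ x² + 1 unless x = 0.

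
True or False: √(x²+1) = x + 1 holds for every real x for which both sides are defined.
Claim: √(x²+1) = x + 1.
Test a specific point where both sides are defined: x = -1.
LHS = √(x²+1) ≈ 1.4142
RHS = x + 1 ≈ 0.0000
Since 1.4142 ≠ 0.0000, the equation fails at this point, so it cannot hold for every real x for which both sides are defined.
(x+1)² = x² + 2x + 1 ≠ x² + 1 unless x = 0.

Conclusion: False.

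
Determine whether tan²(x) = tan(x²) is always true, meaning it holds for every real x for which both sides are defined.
Claim: tan²(x) = tan(x²).
Test a specific point where both sides are defined: x = -π/4.
LHS = tan²(x) ≈ 1.0000
RHS = tan(x²) ≈ 0.7092
Since 1.0000 ≠ 0.7092, the equation fails at this point, so it cannot hold for every real x for which both sides are defined.
tan²(x) means (tan x)², squaring the output; tan(x²) squares the input. These are different functions.

Conclusion: No, this is NOT an identity.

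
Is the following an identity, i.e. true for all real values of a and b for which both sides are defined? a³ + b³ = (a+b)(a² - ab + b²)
Claim: a³ + b³ = (a+b)(a² - ab + b²).
Reasoning: Expand the right side: (a+b)(a² - ab + b²) = a³ - a²b + ab² + a²b - ab² + b³ = a³ + b³ (the middle terms cancel in pairs).
So the two sides agree for all real values of a and b for which both sides are defined.

Conclusion: Yes, this is an identity.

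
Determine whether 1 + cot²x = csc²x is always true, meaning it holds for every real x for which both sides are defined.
Claim: 1 + cot²x = csc²x.
Reasoning: Start from sin²x + cos²x = 1 and divide every term by sin²x (allowed wherever cot x and csc x are defined): 1 + cot²x = 1/sin²x = csc²x.
So the two sides agree for every real x for which both sides are defined.

Conclusion: Yes, this is an identity.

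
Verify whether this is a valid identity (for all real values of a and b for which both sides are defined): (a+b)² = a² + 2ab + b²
Claim: (a+b)² = a² + 2ab + b².
Reasoning: Expand: (a+b)² = (a+b)(a+b) = a·a + a·b + b·a + b·b = a² + 2ab + b².
So the two sides agree for all real values of a and b for which both sides are defined.

Conclusion: Yes, this is an identity.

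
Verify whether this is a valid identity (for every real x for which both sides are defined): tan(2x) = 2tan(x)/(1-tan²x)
Yes, this is an identity.

Claim: tan(2x) = 2tan(x)/(1-tan²x).
Reasoning: tan(2x) = sin(2x)/cos(2x) = 2sin(x)cos(x) / (cos²x - sin²x). Divide numerator and denominator by cos²x: 2tan(x) / (1 - tan²x).
So the two sides agree for every real x for which both sides are defined.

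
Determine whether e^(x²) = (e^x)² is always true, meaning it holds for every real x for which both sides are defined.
Claim: e^(x²) = (e^x)².
Test a specific point where both sides are defined: x = -1.
LHS = e^(x²) ≈ 2.7183
RHS = (e^x)² ≈ 0.1353
Since 2.7183 ≠ 0.1353, the equation fails at this point, so it cannot hold for every real x for which both sides are defined.
(e^x)² = e^(2x), and 2x ≠ x² in general.

Conclusion: No, this is NOT an identity.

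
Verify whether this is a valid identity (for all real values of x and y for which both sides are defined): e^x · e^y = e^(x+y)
Yes, this is an identity.

Claim: e^x · e^y = e^(x+y).
Reasoning: This is the law of exponents for a common base: multiplying powers adds exponents. E.g. from the series, (Σ x^j/j!)(Σ y^k/k!) = Σ_m (Σ_{j+k=m} x^j y^k/(j!k!)) = Σ_m (x+y)^m/m! by the binomial theorem.
So the two sides agree for all real values of x and y for which both sides are defined.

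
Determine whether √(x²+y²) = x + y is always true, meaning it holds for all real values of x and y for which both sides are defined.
Claim: √(x²+y²) = x + y.
Test a specific point where both sides are defined: x = 1, y = 5.
LHS = √(x²+y²) ≈ 5.0990
RHS = x + y ≈ 6.0000
Since 5.0990 ≠ 6.0000, the equation fails at this point, so it cannot hold for all real values of x and y for which both sides are defined.
(x+y)² = x² + 2xy + y², not x² + y², so the square root does not split this way.

Conclusion: No, this is NOT an identity.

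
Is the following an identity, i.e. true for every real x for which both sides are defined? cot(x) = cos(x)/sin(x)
Claim: cot(x) = cos(x)/sin(x).
Reasoning: cot(x) is defined as 1/tan(x) = 1/(sin(x)/cos(x)) = cos(x)/sin(x), wherever sin(x) ≠ 0.
So the two sides agree for every real x for which both sides are defined.

Conclusion: Yes, this is an identity.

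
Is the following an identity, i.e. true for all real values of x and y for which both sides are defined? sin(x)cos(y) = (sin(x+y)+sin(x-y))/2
Yes, this is an identity.

Claim: sin(x)cos(y) = (sin(x+y)+sin(x-y))/2.
Reasoning: sin(x+y) = sin(x)cos(y) + cos(x)sin(y) and sin(x-y) = sin(x)cos(y) - cos(x)sin(y). Adding, sin(x+y) + sin(x-y) = 2sin(x)cos(y); divide by 2.
So the two sides agree for all real values of x and y for which both sides are defined.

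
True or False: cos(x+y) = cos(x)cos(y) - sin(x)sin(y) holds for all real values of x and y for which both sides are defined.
True.

Claim: cos(x+y) = cos(x)cos(y) - sin(x)sin(y).
Reasoning: By Euler's formula e^(i(x+y)) = e^(ix)·e^(iy) = (cos x + i·sin x)(cos y + i·sin y). The real part of the left side is cos(x+y); the real part of the product is cos(x)cos(y) - sin(x)sin(y) (since i·i = -1).
So the two sides agree for all real values of x and y for which both sides are defined.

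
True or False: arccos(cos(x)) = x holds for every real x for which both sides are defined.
Claim: arccos(cos(x)) = x.
Test a specific point where both sides are defined: x = -π/4.
LHS = arccos(cos(x)) ≈ 0.7854
RHS = x ≈ -0.7854
Since 0.7854 ≠ -0.7854, the equation fails at this point, so it cannot hold for every real x for which both sides are defined.
arccos only returns values in [0, π], so arccos(cos(x)) = x holds only for x in that interval, not for all real x.

Conclusion: False.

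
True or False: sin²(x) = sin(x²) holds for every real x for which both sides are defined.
Claim: sin²(x) = sin(x²).
Test a specific point where both sides are defined: x = π/4.
LHS = sin²(x) ≈ 0.5000
RHS = sin(x²) ≈ 0.5785
Since 0.5000 ≠ 0.5785, the equation fails at this point, so it cannot hold for every real x for which both sides are defined.
sin²(x) means (sin x)², squaring the output; sin(x²) squares the input. These are different functions.

Conclusion: False.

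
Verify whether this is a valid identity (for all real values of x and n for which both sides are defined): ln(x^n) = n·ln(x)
Claim: ln(x^n) = n·ln(x).
Reasoning: The right side requires x > 0. For x > 0, x^n = (e^(ln x))^n = e^(n·ln x), so taking ln of both sides gives ln(x^n) = n·ln(x).
So the two sides agree for all real values of x and n for which both sides are defined.

Conclusion: Yes, this is an identity.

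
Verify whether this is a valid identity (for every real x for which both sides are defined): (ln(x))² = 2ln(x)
No, this is NOT an identity.

Claim: (ln(x))² = 2ln(x).
Test a specific point where both sides are defined: x = 1/2.
LHS = (ln(x))² ≈ 0.4805
RHS = 2ln(x) ≈ -1.3863
Since 0.4805 ≠ -1.3863, the equation fails at this point, so it cannot hold for every real x for which both sides are defined.
2ln(x) equals ln(x²), which is not the same as (ln x)².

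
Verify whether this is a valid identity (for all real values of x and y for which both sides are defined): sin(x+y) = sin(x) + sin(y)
No, this is NOT an identity.

Claim: sin(x+y) = sin(x) + sin(y).
Test a specific point where both sides are defined: x = -π/6, y = π/3.
LHS = sin(x+y) ≈ 0.5000
RHS = sin(x) + sin(y) ≈ 0.3660
Since 0.5000 ≠ 0.3660, the equation fails at this point, so it cannot hold for all real values of x and y for which both sides are defined.
The correct expansion is sin(x+y) = sin(x)cos(y) + cos(x)sin(y); sine is not additive.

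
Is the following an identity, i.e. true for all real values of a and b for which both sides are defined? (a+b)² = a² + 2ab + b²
Claim: (a+b)² = a² + 2ab + b².
Reasoning: Expand: (a+b)² = (a+b)(a+b) = a·a + a·b + b·a + b·b = a² + 2ab + b².
So the two sides agree for all real values of a and b for which both sides are defined.

Conclusion: Yes, this is an identity.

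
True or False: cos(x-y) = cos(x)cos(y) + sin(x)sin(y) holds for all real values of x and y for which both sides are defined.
Claim: cos(x-y) = cos(x)cos(y) + sin(x)sin(y).
Reasoning: Replace y by -y in cos(x+y) = cos(x)cos(y) - sin(x)sin(y) and use cos(-y) = cos(y), sin(-y) = -sin(y): cos(x-y) = cos(x)cos(y) + sin(x)sin(y).
So the two sides agree for all real values of x and y for which both sides are defined.

Conclusion: True.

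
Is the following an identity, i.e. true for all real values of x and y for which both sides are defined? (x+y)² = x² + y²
No, this is NOT an identity.

Claim: (x+y)² = x² + y².
Test a specific point where both sides are defined: x = 3, y = 3/2.
LHS = (x+y)² ≈ 20.2500
RHS = x² + y² ≈ 11.2500
Since 20.2500 ≠ 11.2500, the equation fails at this point, so it cannot hold for all real values of x and y for which both sides are defined.
The correct expansion is (x+y)² = x² + 2xy + y²; the cross term 2xy is missing.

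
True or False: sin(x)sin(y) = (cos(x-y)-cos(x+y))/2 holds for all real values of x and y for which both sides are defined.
True.

Claim: sin(x)sin(y) = (cos(x-y)-cos(x+y))/2.
Reasoning: cos(x-y) = cos(x)cos(y) + sin(x)sin(y) and cos(x+y) = cos(x)cos(y) - sin(x)sin(y). Subtracting, cos(x-y) - cos(x+y) = 2sin(x)sin(y); divide by 2.
So the two sides agree for all real values of x and y for which both sides are defined.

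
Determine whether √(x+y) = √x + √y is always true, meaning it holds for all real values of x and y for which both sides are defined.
No, this is NOT an identity.

Claim: √(x+y) = √x + √y.
Test a specific point where both sides are defined: x = 3, y = 1/2.
LHS = √(x+y) ≈ 1.8708
RHS = √x + √y ≈ 2.4392
Since 1.8708 ≠ 2.4392, the equation fails at this point, so it cannot hold for all real values of x and y for which both sides are defined.
Squaring the right side gives x + 2√(xy) + y, not x + y.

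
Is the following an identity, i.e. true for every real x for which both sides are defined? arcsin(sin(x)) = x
Claim: arcsin(sin(x)) = x.
Test a specific point where both sides are defined: x = π.
LHS = arcsin(sin(x)) ≈ 0.0000
RHS = x ≈ 3.1416
Since 0.0000 ≠ 3.1416, the equation fails at this point, so it cannot hold for every real x for which both sides are defined.
arcsin only returns values in [-π/2, π/2], so arcsin(sin(x)) = x holds only for x in that interval, not for all real x.

Conclusion: No, this is NOT an identity.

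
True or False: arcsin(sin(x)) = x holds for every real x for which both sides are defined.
False.

Claim: arcsin(sin(x)) = x.
Test a specific point where both sides are defined: x = 2π/3.
LHS = arcsin(sin(x)) ≈ 1.0472
RHS = x ≈ 2.0944
Since 1.0472 ≠ 2.0944, the equation fails at this point, so it cannot hold for every real x for which both sides are defined.
arcsin only returns values in [-π/2, π/2], so arcsin(sin(x)) = x holds only for x in that interval, not for all real x.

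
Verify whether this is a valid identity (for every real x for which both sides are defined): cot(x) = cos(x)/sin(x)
Yes, this is an identity.

Claim: cot(x) = cos(x)/sin(x).
Reasoning: cot(x) is defined as 1/tan(x) = 1/(sin(x)/cos(x)) = cos(x)/sin(x), wherever sin(x) ≠ 0.
So the two sides agree for every real x for which both sides are defined.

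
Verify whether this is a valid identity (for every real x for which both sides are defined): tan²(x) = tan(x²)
Claim: tan²(x) = tan(x²).
Test a specific point where both sides are defined: x = 2π/3.
LHS = tan²(x) ≈ 3.0000
RHS = tan(x²) ≈ 2.9590
Since 3.0000 ≠ 2.9590, the equation fails at this point, so it cannot hold for every real x for which both sides are defined.
tan²(x) means (tan x)², squaring the output; tan(x²) squares the input. These are different functions.

Conclusion: No, this is NOT an identity.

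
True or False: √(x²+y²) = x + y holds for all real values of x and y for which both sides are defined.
False.

Claim: √(x²+y²) = x + y.
Test a specific point where both sides are defined: x = 1/2, y = 3.
LHS = √(x²+y²) ≈ 3.0414
RHS = x + y ≈ 3.5000
Since 3.0414 ≠ 3.5000, the equation fails at this point, so it cannot hold for all real values of x and y for which both sides are defined.
(x+y)² = x² + 2xy + y², not x² + y², so the square root does not split this way.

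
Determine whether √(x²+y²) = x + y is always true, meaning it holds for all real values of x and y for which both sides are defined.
No, this is NOT an identity.

Claim: √(x²+y²) = x + y.
Test a specific point where both sides are defined: x = 1/2, y = -1.
LHS = √(x²+y²) ≈ 1.1180
RHS = x + y ≈ -0.5000
Since 1.1180 ≠ -0.5000, the equation fails at this point, so it cannot hold for all real values of x and y for which both sides are defined.
(x+y)² = x² + 2xy + y², not x² + y², so the square root does not split this way.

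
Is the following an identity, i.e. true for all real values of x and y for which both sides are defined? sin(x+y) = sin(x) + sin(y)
Claim: sin(x+y) = sin(x) + sin(y).
Test a specific point where both sides are defined: x = π/3, y = π/3.
LHS = sin(x+y) ≈ 0.8660
RHS = sin(x) + sin(y) ≈ 1.7321
Since 0.8660 ≠ 1.7321, the equation fails at this point, so it cannot hold for all real values of x and y for which both sides are defined.
The correct expansion is sin(x+y) = sin(x)cos(y) + cos(x)sin(y); sine is not additive.

Conclusion: No, this is NOT an identity.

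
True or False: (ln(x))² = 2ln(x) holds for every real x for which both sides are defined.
Claim: (ln(x))² = 2ln(x).
Test a specific point where both sides are defined: x = 5.
LHS = (ln(x))² ≈ 2.5903
RHS = 2ln(x) ≈ 3.2189
Since 2.5903 ≠ 3.2189, the equation fails at this point, so it cannot hold for every real x for which both sides are defined.
2ln(x) equals ln(x²), which is not the same as (ln x)².

Conclusion: False.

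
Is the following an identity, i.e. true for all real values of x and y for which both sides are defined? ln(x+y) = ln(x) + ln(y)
No, this is NOT an identity.

Claim: ln(x+y) = ln(x) + ln(y).
Test a specific point where both sides are defined: x = 1, y = 3/2.
LHS = ln(x+y) ≈ 0.9163
RHS = ln(x) + ln(y) ≈ 0.4055
Since 0.9163 ≠ 0.4055, the equation fails at this point, so it cannot hold for all real values of x and y for which both sides are defined.
ln(x) + ln(y) = ln(xy), not ln(x+y).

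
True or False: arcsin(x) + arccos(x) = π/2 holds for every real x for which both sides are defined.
True.

Claim: arcsin(x) + arccos(x) = π/2.
Reasoning: Both sides are defined for -1 ≤ x ≤ 1. Let θ = arcsin(x), so sin θ = x and θ ∈ [-π/2, π/2]. Then cos(π/2 - θ) = sin θ = x and π/2 - θ ∈ [0, π], which is exactly the range of arccos, so arccos(x) = π/2 - θ. Adding: arcsin(x) + arccos(x) = θ + (π/2 - θ) = π/2.
So the two sides agree for every real x for which both sides are defined.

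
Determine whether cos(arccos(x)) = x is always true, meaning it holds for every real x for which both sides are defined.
Yes, this is an identity.

Claim: cos(arccos(x)) = x.
Reasoning: For -1 ≤ x ≤ 1 (where arccos is defined), arccos(x) is by definition an angle whose cosine equals x. Taking the cosine of that angle returns x. (Note the other order, arccos(cos x) = x, is NOT an identity.)
So the two sides agree for every real x for which both sides are defined.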